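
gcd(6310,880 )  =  10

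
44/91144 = 11/22786= 0.00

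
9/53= 9/53 =0.17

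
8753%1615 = 678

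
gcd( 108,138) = 6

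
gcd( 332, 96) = 4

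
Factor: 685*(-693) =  - 3^2 * 5^1*7^1* 11^1 * 137^1 = - 474705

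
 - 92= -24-68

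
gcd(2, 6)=2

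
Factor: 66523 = 66523^1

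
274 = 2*137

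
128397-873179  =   - 744782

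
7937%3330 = 1277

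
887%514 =373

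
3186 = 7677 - 4491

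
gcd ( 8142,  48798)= 6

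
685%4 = 1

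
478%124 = 106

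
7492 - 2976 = 4516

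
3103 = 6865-3762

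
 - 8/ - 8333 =8/8333 =0.00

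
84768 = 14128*6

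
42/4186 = 3/299 = 0.01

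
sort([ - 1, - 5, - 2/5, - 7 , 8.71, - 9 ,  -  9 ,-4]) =[ - 9, - 9, - 7, - 5,- 4, - 1, - 2/5, 8.71 ] 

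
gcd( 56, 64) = 8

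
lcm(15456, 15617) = 1499232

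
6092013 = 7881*773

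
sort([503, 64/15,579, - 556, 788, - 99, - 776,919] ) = [ - 776, - 556, - 99, 64/15, 503, 579, 788,  919] 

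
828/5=165 + 3/5 =165.60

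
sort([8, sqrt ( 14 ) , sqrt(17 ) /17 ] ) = [sqrt( 17)/17, sqrt(14 ), 8 ] 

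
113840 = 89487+24353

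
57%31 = 26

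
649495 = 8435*77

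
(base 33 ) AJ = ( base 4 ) 11131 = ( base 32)AT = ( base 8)535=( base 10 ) 349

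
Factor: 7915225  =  5^2*37^1*43^1 * 199^1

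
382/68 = 191/34 = 5.62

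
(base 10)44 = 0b101100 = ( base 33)1B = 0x2c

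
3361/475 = 7 + 36/475 =7.08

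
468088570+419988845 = 888077415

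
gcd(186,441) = 3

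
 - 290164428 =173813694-463978122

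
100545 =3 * 33515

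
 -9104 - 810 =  - 9914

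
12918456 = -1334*( - 9684 )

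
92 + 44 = 136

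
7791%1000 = 791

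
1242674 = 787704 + 454970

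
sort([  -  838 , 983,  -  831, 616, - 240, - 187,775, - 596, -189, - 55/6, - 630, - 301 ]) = [ - 838, - 831, - 630, - 596, - 301, - 240, - 189, - 187, - 55/6, 616,775,983 ] 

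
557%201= 155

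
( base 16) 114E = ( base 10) 4430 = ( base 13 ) 202A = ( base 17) f5a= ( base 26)6EA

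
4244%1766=712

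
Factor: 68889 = 3^1*22963^1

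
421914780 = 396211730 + 25703050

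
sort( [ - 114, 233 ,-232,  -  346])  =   [ - 346,-232 , - 114, 233 ]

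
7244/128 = 56 + 19/32 =56.59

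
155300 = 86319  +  68981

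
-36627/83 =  - 442 + 59/83 = - 441.29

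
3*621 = 1863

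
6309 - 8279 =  - 1970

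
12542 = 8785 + 3757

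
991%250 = 241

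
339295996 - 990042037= - 650746041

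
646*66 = 42636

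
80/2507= 80/2507= 0.03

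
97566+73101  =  170667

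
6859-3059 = 3800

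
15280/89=15280/89 = 171.69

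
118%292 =118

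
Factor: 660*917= 605220 = 2^2*3^1*5^1 * 7^1 * 11^1* 131^1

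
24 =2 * 12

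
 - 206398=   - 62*3329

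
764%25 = 14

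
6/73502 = 3/36751  =  0.00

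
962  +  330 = 1292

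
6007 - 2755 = 3252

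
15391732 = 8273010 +7118722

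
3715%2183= 1532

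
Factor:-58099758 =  - 2^1*3^1*19^1*509647^1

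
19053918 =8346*2283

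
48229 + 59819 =108048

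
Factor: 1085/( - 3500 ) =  - 2^(  -  2 )*5^( - 2)*31^1   =  - 31/100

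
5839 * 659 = 3847901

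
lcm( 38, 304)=304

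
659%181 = 116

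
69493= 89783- 20290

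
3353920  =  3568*940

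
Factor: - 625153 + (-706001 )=-2^1*3^6*11^1*83^1  =  - 1331154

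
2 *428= 856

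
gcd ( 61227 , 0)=61227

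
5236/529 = 9 + 475/529  =  9.90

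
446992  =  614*728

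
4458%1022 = 370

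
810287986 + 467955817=1278243803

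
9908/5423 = 1 + 4485/5423 = 1.83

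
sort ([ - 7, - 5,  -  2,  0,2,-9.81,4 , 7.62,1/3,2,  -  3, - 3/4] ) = [ - 9.81, - 7, - 5, - 3, - 2, - 3/4 , 0,1/3,2,2,4, 7.62]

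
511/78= 6 + 43/78 = 6.55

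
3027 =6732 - 3705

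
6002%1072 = 642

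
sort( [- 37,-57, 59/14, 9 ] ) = [ - 57,  -  37, 59/14, 9 ] 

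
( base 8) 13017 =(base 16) 160F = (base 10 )5647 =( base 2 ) 1011000001111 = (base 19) FC4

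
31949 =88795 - 56846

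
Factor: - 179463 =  - 3^1*163^1*367^1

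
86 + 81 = 167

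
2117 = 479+1638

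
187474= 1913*98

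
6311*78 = 492258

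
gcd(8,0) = 8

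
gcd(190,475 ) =95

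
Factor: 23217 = 3^1*71^1*109^1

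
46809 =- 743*( - 63 ) 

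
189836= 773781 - 583945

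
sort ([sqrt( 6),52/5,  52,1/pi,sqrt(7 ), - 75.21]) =[ - 75.21, 1/pi,sqrt(6),sqrt( 7), 52/5,52]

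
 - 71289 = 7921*(-9 ) 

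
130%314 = 130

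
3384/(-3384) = - 1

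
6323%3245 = 3078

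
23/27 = 23/27 = 0.85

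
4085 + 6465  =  10550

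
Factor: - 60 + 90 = 30=2^1*3^1*5^1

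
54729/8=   54729/8 = 6841.12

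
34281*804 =27561924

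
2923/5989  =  2923/5989 = 0.49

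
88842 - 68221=20621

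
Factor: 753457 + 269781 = 2^1*277^1*1847^1 =1023238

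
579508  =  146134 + 433374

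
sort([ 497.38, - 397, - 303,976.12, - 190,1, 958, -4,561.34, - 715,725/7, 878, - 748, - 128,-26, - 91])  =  [ - 748, - 715, - 397, - 303, - 190, - 128, - 91,  -  26, - 4,1,725/7, 497.38 , 561.34, 878, 958,  976.12]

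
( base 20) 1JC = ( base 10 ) 792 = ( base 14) 408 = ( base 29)r9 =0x318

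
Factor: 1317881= 1317881^1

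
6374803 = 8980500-2605697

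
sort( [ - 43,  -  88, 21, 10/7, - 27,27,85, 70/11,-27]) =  [  -  88,-43, - 27, - 27, 10/7, 70/11 , 21, 27 , 85 ]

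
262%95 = 72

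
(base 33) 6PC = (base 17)188a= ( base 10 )7371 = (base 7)30330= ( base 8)16313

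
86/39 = 2+8/39 = 2.21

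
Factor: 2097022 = 2^1 * 487^1*2153^1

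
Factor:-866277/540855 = -5^( - 1) * 7^( - 1 )*17^(-1 ) *953^1 = - 953/595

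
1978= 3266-1288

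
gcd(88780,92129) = 1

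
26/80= 13/40 = 0.33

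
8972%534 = 428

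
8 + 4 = 12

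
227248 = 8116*28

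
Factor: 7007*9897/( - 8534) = -69348279/8534= - 2^( - 1 )*3^1*7^2*11^1*13^1*17^( - 1)*251^(-1) *3299^1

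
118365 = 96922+21443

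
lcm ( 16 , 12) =48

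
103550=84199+19351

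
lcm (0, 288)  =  0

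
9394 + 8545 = 17939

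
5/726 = 5/726 = 0.01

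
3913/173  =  3913/173 = 22.62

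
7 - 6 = 1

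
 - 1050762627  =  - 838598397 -212164230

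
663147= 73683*9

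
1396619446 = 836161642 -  - 560457804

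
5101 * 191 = 974291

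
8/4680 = 1/585=0.00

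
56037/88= 56037/88  =  636.78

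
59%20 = 19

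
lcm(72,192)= 576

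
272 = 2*136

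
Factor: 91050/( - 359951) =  -150/593 = -2^1 * 3^1*5^2*593^( - 1)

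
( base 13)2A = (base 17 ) 22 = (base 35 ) 11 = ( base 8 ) 44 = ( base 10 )36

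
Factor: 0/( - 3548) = 0^1 = 0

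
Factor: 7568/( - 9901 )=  - 2^4*11^1*43^1*9901^ ( - 1)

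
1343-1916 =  - 573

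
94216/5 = 18843+1/5 = 18843.20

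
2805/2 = 2805/2 = 1402.50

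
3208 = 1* 3208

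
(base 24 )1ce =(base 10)878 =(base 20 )23I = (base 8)1556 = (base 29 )118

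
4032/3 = 1344 = 1344.00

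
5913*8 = 47304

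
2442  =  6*407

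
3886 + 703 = 4589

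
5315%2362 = 591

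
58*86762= 5032196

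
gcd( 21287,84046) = 1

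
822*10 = 8220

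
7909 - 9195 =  - 1286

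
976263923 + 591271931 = 1567535854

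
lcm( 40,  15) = 120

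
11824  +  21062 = 32886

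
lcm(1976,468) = 17784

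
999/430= 2 + 139/430 = 2.32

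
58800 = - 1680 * (-35)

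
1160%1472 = 1160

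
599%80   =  39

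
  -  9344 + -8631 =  - 17975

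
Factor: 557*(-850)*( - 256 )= 121203200 = 2^9 * 5^2*17^1*557^1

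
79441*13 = 1032733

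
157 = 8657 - 8500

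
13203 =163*81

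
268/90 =134/45 = 2.98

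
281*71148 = 19992588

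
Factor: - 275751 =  - 3^3*7^1*1459^1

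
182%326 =182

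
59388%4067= 2450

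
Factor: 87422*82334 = 2^2*7^1*5881^1*43711^1 =7197802948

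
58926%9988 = 8986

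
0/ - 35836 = 0/1 = -0.00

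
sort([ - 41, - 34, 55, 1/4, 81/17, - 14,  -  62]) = [-62,-41, - 34, - 14 , 1/4,81/17,55 ]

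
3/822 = 1/274 = 0.00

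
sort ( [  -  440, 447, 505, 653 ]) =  [-440, 447,505,653 ]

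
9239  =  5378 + 3861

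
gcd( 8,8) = 8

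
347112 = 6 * 57852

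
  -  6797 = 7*( - 971) 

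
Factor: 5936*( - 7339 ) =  - 43564304 = - 2^4*7^1*41^1*53^1*179^1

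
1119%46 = 15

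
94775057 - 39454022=55321035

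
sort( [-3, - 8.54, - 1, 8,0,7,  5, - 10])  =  [-10, - 8.54, - 3, - 1,  0,5,7, 8]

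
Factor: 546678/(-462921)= - 2^1*3^1*11^2*23^( - 1 )*251^1*6709^( - 1 )  =  - 182226/154307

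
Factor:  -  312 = -2^3*3^1*13^1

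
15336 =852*18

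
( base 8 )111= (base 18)41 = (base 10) 73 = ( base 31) 2B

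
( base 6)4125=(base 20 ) 25H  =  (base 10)917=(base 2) 1110010101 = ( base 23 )1gk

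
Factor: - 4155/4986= -5/6 = - 2^( -1)*3^(-1)*5^1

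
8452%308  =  136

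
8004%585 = 399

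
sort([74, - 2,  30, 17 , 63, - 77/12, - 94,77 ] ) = [-94, - 77/12,  -  2,17, 30, 63,74,  77 ]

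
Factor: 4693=13^1*19^2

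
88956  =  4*22239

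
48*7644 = 366912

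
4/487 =4/487 = 0.01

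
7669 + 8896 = 16565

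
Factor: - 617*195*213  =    -  3^2*5^1*13^1*71^1*617^1 = - 25627095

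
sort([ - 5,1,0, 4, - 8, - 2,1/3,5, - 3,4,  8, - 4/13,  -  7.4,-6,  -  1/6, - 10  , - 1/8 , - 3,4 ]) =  [ - 10, - 8, - 7.4, - 6, - 5, - 3, - 3, - 2, - 4/13, - 1/6,-1/8,0 , 1/3,1,4,  4, 4 , 5,  8 ]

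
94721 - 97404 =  - 2683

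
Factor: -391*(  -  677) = 264707 = 17^1*23^1*677^1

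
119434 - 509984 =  - 390550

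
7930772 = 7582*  1046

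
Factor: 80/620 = 2^2*31^( - 1) = 4/31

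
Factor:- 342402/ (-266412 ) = 383/298= 2^( - 1) * 149^(  -  1 )*383^1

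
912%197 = 124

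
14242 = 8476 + 5766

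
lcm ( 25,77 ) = 1925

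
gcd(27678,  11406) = 6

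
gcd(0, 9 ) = 9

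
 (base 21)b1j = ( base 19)da8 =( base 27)6J4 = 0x131b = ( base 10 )4891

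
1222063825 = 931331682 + 290732143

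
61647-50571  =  11076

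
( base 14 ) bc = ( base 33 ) 51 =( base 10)166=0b10100110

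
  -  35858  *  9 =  - 322722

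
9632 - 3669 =5963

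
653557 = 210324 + 443233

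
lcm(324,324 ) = 324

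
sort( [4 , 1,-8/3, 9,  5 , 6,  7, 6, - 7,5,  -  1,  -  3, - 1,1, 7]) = [ - 7,-3, - 8/3, - 1, - 1, 1 , 1, 4, 5, 5, 6, 6 , 7,7, 9]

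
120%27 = 12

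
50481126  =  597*84558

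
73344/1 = 73344 = 73344.00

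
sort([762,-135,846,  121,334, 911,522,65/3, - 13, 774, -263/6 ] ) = [ - 135, - 263/6 , - 13,65/3, 121,334, 522, 762, 774,  846,911]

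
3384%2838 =546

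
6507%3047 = 413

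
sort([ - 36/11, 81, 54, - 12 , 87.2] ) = [ - 12, - 36/11, 54,81,87.2 ] 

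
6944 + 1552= 8496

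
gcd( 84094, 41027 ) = 1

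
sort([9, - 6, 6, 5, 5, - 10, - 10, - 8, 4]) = [ - 10, - 10, - 8, - 6, 4,  5, 5,6, 9 ]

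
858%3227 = 858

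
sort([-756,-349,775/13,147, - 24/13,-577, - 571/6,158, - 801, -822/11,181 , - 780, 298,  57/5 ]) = [ - 801,-780, - 756, - 577, - 349, - 571/6,-822/11,-24/13, 57/5, 775/13,147, 158 , 181, 298 ]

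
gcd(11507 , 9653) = 1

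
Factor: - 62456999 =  - 11^1*37^1*153457^1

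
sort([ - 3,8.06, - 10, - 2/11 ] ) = [ - 10, - 3,-2/11, 8.06] 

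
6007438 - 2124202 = 3883236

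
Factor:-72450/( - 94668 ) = 2^( - 1)*3^1*5^2*7^( - 2 ) =75/98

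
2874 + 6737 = 9611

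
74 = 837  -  763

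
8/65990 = 4/32995 = 0.00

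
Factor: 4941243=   3^4*53^1*1151^1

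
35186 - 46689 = -11503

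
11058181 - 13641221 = -2583040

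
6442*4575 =29472150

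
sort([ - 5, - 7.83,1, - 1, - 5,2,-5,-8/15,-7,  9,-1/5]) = [ - 7.83 , - 7, - 5, - 5,-5, - 1, - 8/15, - 1/5 , 1,  2,9]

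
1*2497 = 2497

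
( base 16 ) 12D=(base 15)151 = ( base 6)1221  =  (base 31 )9M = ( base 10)301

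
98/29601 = 98/29601 = 0.00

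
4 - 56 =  - 52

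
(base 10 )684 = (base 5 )10214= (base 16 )2ac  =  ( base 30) mo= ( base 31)M2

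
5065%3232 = 1833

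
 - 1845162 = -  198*9319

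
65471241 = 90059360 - 24588119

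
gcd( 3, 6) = 3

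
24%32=24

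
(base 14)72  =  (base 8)144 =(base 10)100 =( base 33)31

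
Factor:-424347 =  - 3^1*7^1 * 11^2*167^1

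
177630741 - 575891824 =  - 398261083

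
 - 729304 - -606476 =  - 122828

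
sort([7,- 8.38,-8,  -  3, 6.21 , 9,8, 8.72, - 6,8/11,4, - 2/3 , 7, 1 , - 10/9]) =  [ - 8.38,  -  8, - 6, - 3,-10/9, - 2/3, 8/11, 1, 4,6.21, 7,7,8,  8.72, 9] 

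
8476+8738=17214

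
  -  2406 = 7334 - 9740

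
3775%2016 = 1759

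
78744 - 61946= 16798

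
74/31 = 74/31 =2.39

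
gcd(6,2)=2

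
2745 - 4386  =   - 1641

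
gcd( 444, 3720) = 12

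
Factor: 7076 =2^2*29^1*61^1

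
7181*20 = 143620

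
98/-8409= -98/8409 = -  0.01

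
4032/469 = 8 +40/67 = 8.60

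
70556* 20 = 1411120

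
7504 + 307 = 7811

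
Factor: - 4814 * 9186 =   -  44221404 = - 2^2 * 3^1*29^1*83^1*1531^1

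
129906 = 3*43302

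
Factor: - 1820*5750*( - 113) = 2^3*5^4*7^1*13^1*23^1*113^1 = 1182545000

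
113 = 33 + 80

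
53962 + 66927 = 120889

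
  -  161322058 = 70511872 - 231833930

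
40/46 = 20/23 = 0.87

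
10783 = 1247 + 9536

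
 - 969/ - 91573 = 969/91573 = 0.01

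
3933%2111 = 1822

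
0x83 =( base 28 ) 4J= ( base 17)7C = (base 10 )131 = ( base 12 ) AB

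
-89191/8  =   - 11149+ 1/8  =  - 11148.88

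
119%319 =119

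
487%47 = 17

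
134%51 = 32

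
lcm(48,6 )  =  48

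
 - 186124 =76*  ( - 2449)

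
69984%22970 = 1074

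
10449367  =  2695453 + 7753914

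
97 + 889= 986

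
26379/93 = 8793/31 = 283.65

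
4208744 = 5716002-1507258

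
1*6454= 6454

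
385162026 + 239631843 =624793869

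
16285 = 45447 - 29162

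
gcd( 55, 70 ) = 5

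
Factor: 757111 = 757111^1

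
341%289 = 52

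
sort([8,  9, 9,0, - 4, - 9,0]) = [ - 9, - 4,  0,0,8,9, 9]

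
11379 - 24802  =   - 13423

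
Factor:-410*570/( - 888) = 19475/74 = 2^ ( -1)*5^2*19^1*37^( - 1 )*41^1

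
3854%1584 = 686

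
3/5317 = 3/5317= 0.00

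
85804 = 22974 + 62830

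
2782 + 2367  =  5149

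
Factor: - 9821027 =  - 379^1*25913^1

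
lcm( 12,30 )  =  60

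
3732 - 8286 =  - 4554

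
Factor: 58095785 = 5^1*11^1*1056287^1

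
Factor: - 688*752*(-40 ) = 20695040 = 2^11 * 5^1*43^1*47^1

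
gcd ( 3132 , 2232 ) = 36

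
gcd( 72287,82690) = 1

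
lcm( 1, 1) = 1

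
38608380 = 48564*795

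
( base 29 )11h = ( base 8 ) 1567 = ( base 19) 28d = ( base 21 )205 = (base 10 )887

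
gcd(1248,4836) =156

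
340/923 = 340/923 = 0.37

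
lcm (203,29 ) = 203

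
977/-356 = -3 + 91/356 =-2.74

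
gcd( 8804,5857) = 1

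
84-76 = 8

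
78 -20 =58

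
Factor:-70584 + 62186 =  - 2^1*13^1  *  17^1*19^1 = - 8398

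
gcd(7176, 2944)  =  184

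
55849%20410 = 15029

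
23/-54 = -1+31/54= - 0.43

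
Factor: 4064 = 2^5*127^1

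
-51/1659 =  - 1 + 536/553 = - 0.03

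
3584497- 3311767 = 272730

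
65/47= 1 + 18/47 = 1.38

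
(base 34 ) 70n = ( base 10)8115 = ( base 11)6108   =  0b1111110110011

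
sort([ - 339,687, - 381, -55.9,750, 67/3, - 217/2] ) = [ - 381,-339, - 217/2,  -  55.9, 67/3,687, 750 ]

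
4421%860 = 121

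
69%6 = 3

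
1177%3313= 1177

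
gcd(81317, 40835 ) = 1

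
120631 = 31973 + 88658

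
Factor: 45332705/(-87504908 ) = -2^( - 2 ) *5^1*11^1*53^( - 1 )* 83^(- 1 )*4973^ ( - 1) * 824231^1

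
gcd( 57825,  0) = 57825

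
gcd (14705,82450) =85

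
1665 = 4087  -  2422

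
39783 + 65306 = 105089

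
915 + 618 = 1533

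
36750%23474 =13276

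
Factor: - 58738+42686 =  - 16052 = - 2^2*4013^1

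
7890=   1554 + 6336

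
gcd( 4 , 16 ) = 4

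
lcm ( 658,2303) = 4606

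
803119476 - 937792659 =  - 134673183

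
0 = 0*86775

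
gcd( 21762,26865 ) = 27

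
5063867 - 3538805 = 1525062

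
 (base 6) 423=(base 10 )159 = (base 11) 135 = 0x9f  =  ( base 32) 4v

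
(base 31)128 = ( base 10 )1031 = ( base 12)71B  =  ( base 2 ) 10000000111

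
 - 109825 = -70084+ - 39741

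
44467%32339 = 12128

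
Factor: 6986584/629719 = 2^3*11^1*41^ (-1)*15359^( - 1 )*79393^1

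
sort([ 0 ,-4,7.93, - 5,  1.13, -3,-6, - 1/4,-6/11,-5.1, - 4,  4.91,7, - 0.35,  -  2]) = [ - 6, - 5.1,- 5, - 4, - 4, - 3, - 2, - 6/11, - 0.35, - 1/4 , 0,1.13,4.91,7, 7.93 ] 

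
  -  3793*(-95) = 360335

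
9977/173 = 57  +  116/173= 57.67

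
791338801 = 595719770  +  195619031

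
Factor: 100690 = 2^1*5^1*10069^1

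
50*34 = 1700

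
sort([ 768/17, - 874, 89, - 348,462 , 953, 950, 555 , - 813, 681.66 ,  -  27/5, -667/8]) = [-874, - 813, - 348, - 667/8,-27/5, 768/17, 89,  462 , 555, 681.66,950 , 953 ] 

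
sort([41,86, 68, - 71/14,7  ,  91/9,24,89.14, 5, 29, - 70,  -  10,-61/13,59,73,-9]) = [ - 70,  -  10,  -  9, - 71/14,- 61/13, 5, 7,  91/9,24, 29, 41,59,  68,73,86,89.14 ]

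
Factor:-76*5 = -380 = - 2^2*5^1*19^1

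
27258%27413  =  27258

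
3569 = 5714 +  - 2145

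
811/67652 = 811/67652 = 0.01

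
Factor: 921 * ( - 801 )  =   - 3^3*89^1*307^1= -737721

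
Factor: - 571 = - 571^1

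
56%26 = 4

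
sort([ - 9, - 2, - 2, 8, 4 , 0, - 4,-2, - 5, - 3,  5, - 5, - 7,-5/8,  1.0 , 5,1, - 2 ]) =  [ - 9, - 7, - 5, - 5, - 4 ,- 3  , - 2, - 2, - 2, - 2, - 5/8 , 0 , 1.0, 1, 4, 5,5,8 ] 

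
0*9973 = 0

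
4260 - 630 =3630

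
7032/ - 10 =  - 704 +4/5= - 703.20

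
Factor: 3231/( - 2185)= - 3^2*5^ ( - 1) *19^(  -  1)*23^ (- 1 )*359^1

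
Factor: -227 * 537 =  - 121899 = - 3^1*179^1*227^1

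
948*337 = 319476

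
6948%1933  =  1149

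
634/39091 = 634/39091=0.02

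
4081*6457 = 26351017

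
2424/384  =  6 + 5/16 = 6.31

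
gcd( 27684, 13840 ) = 4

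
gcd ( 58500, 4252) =4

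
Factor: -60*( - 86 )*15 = 2^3*3^2*5^2*43^1 = 77400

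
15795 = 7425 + 8370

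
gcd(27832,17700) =4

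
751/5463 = 751/5463  =  0.14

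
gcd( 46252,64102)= 2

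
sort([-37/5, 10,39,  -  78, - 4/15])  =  [-78, - 37/5, - 4/15,10, 39] 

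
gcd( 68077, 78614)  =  1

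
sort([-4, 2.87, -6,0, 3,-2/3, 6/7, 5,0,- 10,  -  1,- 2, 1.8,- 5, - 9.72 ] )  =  [ - 10,- 9.72,- 6,-5,-4,-2, - 1, - 2/3, 0, 0,6/7, 1.8,2.87, 3,5]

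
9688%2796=1300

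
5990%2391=1208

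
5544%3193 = 2351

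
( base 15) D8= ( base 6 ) 535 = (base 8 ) 313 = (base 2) 11001011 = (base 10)203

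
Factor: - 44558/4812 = - 2^ ( - 1 )*3^ ( -1)*401^ ( - 1) * 22279^1 = -22279/2406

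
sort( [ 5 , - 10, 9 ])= [-10, 5, 9] 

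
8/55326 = 4/27663 = 0.00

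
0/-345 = 0/1 = - 0.00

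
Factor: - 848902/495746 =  - 247873^( - 1 )  *424451^1 = -424451/247873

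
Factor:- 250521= - 3^1*113^1*739^1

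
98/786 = 49/393 = 0.12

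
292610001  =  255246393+37363608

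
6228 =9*692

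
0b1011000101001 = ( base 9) 7703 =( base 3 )21210010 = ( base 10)5673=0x1629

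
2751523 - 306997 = 2444526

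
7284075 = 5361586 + 1922489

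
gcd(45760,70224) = 176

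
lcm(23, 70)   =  1610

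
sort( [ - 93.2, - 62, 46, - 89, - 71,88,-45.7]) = [ - 93.2, - 89, - 71,-62,  -  45.7,46, 88]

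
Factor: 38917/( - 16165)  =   - 5^( - 1 )*53^( - 1) * 61^( - 1 )*38917^1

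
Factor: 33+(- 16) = 17= 17^1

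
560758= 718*781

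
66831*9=601479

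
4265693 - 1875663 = 2390030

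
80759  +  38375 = 119134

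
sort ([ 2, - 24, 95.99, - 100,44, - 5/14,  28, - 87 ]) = [ - 100  , - 87, -24,  -  5/14, 2, 28, 44, 95.99 ]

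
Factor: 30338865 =3^2 *5^1*43^1*15679^1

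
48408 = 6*8068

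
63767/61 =63767/61 =1045.36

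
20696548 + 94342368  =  115038916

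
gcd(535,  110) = 5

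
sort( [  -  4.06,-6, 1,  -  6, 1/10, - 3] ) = [  -  6, - 6, - 4.06,- 3, 1/10, 1 ] 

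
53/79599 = 53/79599 = 0.00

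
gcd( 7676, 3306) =38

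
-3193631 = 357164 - 3550795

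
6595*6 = 39570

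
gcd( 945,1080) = 135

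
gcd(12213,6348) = 69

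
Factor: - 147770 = -2^1*5^1*7^1*2111^1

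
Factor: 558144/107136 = 2^(  -  1)*17^1*19^1*31^ (  -  1 )= 323/62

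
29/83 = 29/83 = 0.35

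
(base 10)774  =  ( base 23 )1af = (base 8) 1406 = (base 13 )477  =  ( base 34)MQ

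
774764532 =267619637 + 507144895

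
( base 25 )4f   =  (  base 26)4B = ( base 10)115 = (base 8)163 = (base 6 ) 311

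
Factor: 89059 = 29^1*37^1*83^1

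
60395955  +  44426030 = 104821985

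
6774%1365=1314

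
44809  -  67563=  -  22754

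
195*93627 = 18257265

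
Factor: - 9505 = -5^1*1901^1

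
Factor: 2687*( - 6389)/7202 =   -  17167243/7202 =-2^( - 1)*13^( - 1 ) * 277^(  -  1)*2687^1 * 6389^1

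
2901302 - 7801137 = - 4899835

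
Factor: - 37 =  - 37^1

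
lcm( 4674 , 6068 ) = 345876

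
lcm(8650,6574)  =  164350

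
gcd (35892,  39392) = 4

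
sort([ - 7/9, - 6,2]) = [ - 6, - 7/9 , 2]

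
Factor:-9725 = -5^2*389^1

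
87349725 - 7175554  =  80174171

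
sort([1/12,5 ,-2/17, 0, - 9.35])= [ - 9.35, - 2/17, 0,1/12,5]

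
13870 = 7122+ 6748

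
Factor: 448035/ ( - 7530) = - 2^( - 1 )*7^1*17^1= -  119/2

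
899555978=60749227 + 838806751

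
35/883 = 35/883= 0.04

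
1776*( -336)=-596736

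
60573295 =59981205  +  592090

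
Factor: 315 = 3^2 * 5^1  *7^1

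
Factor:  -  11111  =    -  41^1*  271^1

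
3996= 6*666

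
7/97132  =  1/13876 = 0.00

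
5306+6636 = 11942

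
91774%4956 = 2566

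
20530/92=223  +  7/46  =  223.15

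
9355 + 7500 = 16855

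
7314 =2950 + 4364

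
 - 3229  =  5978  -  9207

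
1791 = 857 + 934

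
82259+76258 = 158517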